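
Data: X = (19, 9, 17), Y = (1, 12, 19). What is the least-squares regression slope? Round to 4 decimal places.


b = sum((xi-xbar)(yi-ybar)) / sum((xi-xbar)^2)
n = 3, xbar = 45/3 = 15, ybar = 32/3 ≈ 10.666667
Sxy = sum((xi-xbar)(yi-ybar)) = -30
Sxx = sum((xi-xbar)^2) = 56
b = Sxy / Sxx = -15/28 ≈ -0.535714

-0.5357


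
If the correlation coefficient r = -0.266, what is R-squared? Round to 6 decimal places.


R^2 = r^2 = (-0.266)^2 = 0.070756

0.070756


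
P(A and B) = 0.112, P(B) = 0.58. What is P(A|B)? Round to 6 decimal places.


P(A|B) = P(A and B) / P(B) = 0.112 / 0.58 = 28/145 ≈ 0.19310345

0.193103


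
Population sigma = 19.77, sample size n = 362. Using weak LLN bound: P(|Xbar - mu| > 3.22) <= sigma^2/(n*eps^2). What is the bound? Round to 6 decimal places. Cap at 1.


bound = min(1, sigma^2/(n*eps^2))
sigma^2 = 19.77^2 = 390.8529
n*eps^2 = 362 * 3.22^2 = 362 * 10.3684 = 3753.3608
sigma^2/(n*eps^2) = 390.8529 / 3753.3608 ≈ 0.10413411

0.104134


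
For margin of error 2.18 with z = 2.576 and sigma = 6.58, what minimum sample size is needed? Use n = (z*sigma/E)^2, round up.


z*sigma/E = 2.576 * 6.58 / 2.18 ≈ 7.775266
(z*sigma/E)^2 ≈ 60.454762
round up: n = 61

61


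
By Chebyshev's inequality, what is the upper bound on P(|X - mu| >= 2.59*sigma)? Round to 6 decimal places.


P <= 1/k^2
k^2 = 2.59^2 = 6.7081
1/k^2 = 1 / 6.7081 ≈ 0.14907351

0.149074


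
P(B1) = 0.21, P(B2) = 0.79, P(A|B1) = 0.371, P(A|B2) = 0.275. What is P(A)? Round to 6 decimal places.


P(A) = P(A|B1)*P(B1) + P(A|B2)*P(B2)
P(A|B1)*P(B1) = 0.371 * 0.21 = 0.07791
P(A|B2)*P(B2) = 0.275 * 0.79 = 0.21725
P(A) = 0.07791 + 0.21725 = 0.29516

0.295160


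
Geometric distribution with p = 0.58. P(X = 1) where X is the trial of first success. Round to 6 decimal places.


P = (1-p)^(k-1) * p
(1-p)^(k-1) = 0.42^0 = 1
P = 1 * 0.58 = 0.58

0.580000


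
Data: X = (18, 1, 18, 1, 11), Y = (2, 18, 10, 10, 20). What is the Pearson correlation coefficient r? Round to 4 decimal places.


r = sum((xi-xbar)(yi-ybar)) / sqrt(sum((xi-xbar)^2) * sum((yi-ybar)^2))
n = 5, xbar = 49/5 = 9.8, ybar = 60/5 = 12
Sxy = sum((xi-xbar)(yi-ybar)) = -124
Sxx = sum((xi-xbar)^2) = 290.8
Syy = sum((yi-ybar)^2) = 208
sqrt(Sxx*Syy) ≈ 245.939830
r = Sxy / sqrt(Sxx*Syy) = -124 / 245.939830 ≈ -0.504188

-0.5042


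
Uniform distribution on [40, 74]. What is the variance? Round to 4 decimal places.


Var = (b-a)^2 / 12
(b-a)^2 = (74 - 40)^2 = 1156
Var = 1156/12 ≈ 96.333333

96.3333


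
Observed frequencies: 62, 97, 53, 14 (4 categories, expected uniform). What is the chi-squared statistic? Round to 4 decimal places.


chi2 = sum((O-E)^2/E), E = total/4
total = 226, E = 226/4 = 56.5
(62 - 56.5)^2 / 56.5 = 30.25 / 56.5 = 121/226 ≈ 0.535398
(97 - 56.5)^2 / 56.5 = 1640.25 / 56.5 = 6561/226 ≈ 29.030973
(53 - 56.5)^2 / 56.5 = 12.25 / 56.5 = 49/226 ≈ 0.216814
(14 - 56.5)^2 / 56.5 = 1806.25 / 56.5 = 7225/226 ≈ 31.969027
chi2 = 6978/113 ≈ 61.752212

61.7522


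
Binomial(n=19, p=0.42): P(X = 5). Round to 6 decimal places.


P = C(n,k) * p^k * (1-p)^(n-k)
C(19,5) = 11628
p^k = 0.42^5 ≈ 0.01306912
(1-p)^(n-k) = 0.58^14 ≈ 0.0004875194
P = 11628 * 0.01306912 * 0.0004875194 ≈ 0.074087

0.074087


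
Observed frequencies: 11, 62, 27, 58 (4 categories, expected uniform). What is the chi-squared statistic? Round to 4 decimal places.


chi2 = sum((O-E)^2/E), E = total/4
total = 158, E = 158/4 = 39.5
(11 - 39.5)^2 / 39.5 = 812.25 / 39.5 = 3249/158 ≈ 20.563291
(62 - 39.5)^2 / 39.5 = 506.25 / 39.5 = 2025/158 ≈ 12.816456
(27 - 39.5)^2 / 39.5 = 156.25 / 39.5 = 625/158 ≈ 3.955696
(58 - 39.5)^2 / 39.5 = 342.25 / 39.5 = 1369/158 ≈ 8.664557
chi2 = 46

46.0000


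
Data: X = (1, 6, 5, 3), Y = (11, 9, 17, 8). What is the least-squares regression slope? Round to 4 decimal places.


b = sum((xi-xbar)(yi-ybar)) / sum((xi-xbar)^2)
n = 4, xbar = 15/4 = 3.75, ybar = 45/4 = 11.25
Sxy = sum((xi-xbar)(yi-ybar)) = 5.25
Sxx = sum((xi-xbar)^2) = 14.75
b = Sxy / Sxx = 21/59 ≈ 0.355932

0.3559


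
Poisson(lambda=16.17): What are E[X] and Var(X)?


E[X] = Var(X) = lambda = 16.17

16.17, 16.17


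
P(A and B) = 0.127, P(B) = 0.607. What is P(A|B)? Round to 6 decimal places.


P(A|B) = P(A and B) / P(B) = 0.127 / 0.607 = 127/607 ≈ 0.20922570

0.209226


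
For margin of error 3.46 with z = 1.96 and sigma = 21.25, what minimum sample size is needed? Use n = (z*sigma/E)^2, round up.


z*sigma/E = 1.96 * 21.25 / 3.46 = 4165/346 ≈ 12.037572
(z*sigma/E)^2 ≈ 144.903146
round up: n = 145

145


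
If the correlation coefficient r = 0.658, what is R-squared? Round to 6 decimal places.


R^2 = r^2 = (0.658)^2 = 0.432964

0.432964


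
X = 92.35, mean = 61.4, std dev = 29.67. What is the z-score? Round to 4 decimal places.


z = (X - mu) / sigma
X - mu = 92.35 - 61.4 = 30.95
z = 30.95 / 29.67 = 3095/2967 ≈ 1.043141

1.0431


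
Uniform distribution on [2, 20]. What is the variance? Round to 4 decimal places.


Var = (b-a)^2 / 12
(b-a)^2 = (20 - 2)^2 = 324
Var = 324/12 = 27

27.0000


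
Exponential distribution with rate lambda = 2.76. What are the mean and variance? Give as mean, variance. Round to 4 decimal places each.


mean = 1/lam, var = 1/lam^2
mean = 1 / 2.76 = 25/69 ≈ 0.362319
lam^2 = 2.76^2 = 7.6176
var = 1 / 7.6176 = 625/4761 ≈ 0.131275

0.3623, 0.1313


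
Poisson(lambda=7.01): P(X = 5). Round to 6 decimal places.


P = e^(-lam) * lam^k / k!
e^(-7.01) ≈ 0.0009028086
lam^k = 7.01^5 ≈ 16927.393490
k! = 5! = 120
P = 0.0009028086 * 16927.393490 / 120 ≈ 0.127352

0.127352


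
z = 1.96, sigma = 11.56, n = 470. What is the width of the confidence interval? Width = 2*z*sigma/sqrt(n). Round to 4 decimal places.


width = 2*z*sigma/sqrt(n)
2*z*sigma = 2 * 1.96 * 11.56 = 45.3152
sqrt(470) ≈ 21.679483
width = 45.3152 / 21.679483 ≈ 2.090234

2.0902


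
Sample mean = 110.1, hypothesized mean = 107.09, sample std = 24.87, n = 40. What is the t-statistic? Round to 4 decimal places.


t = (xbar - mu0) / (s/sqrt(n))
xbar - mu0 = 110.1 - 107.09 = 3.01
sqrt(40) ≈ 6.32455532
s/sqrt(n) = 24.87 / 6.32455532 ≈ 3.93229227
t = 3.01 / 3.93229227 ≈ 0.765457

0.7655


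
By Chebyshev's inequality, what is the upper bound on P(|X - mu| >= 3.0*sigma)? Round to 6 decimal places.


P <= 1/k^2
k^2 = 3.0^2 = 9
1/k^2 = 1 / 9 = 1/9 ≈ 0.11111111

0.111111


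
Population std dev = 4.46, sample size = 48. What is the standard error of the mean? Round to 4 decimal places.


SE = sigma / sqrt(n)
sqrt(48) ≈ 6.928203
SE = 4.46 / 6.928203 ≈ 0.643746

0.6437


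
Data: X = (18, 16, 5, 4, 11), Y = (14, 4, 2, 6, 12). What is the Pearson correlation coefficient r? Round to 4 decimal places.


r = sum((xi-xbar)(yi-ybar)) / sqrt(sum((xi-xbar)^2) * sum((yi-ybar)^2))
n = 5, xbar = 54/5 = 10.8, ybar = 38/5 = 7.6
Sxy = sum((xi-xbar)(yi-ybar)) = 71.6
Sxx = sum((xi-xbar)^2) = 158.8
Syy = sum((yi-ybar)^2) = 107.2
sqrt(Sxx*Syy) ≈ 130.473599
r = Sxy / sqrt(Sxx*Syy) = 71.6 / 130.473599 ≈ 0.548770

0.5488


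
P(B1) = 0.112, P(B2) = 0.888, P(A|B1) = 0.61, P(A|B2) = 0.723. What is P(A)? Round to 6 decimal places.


P(A) = P(A|B1)*P(B1) + P(A|B2)*P(B2)
P(A|B1)*P(B1) = 0.61 * 0.112 = 0.06832
P(A|B2)*P(B2) = 0.723 * 0.888 = 0.642024
P(A) = 0.06832 + 0.642024 = 0.710344

0.710344


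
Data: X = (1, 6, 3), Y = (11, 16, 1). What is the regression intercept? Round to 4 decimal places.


a = ybar - b*xbar, where b = sum((xi-xbar)(yi-ybar)) / sum((xi-xbar)^2)
n = 3, xbar = 10/3 ≈ 3.333333, ybar = 28/3 ≈ 9.333333
Sxy = sum((xi-xbar)(yi-ybar)) = 50/3 ≈ 16.666667
Sxx = sum((xi-xbar)^2) = 38/3 ≈ 12.666667
b = Sxy / Sxx = 25/19 ≈ 1.315789
a = 9.333333 - 1.315789 * 3.333333 = 94/19 ≈ 4.947368

4.9474


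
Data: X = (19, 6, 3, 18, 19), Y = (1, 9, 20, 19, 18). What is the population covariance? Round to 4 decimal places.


Cov = (1/n)*sum((xi-xbar)(yi-ybar))
n = 5, xbar = 65/5 = 13, ybar = 67/5 = 13.4
sum((xi-xbar)(yi-ybar)) = -54
Cov = -54 / 5 = -10.8

-10.8000


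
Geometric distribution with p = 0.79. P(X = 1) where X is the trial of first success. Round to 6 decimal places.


P = (1-p)^(k-1) * p
(1-p)^(k-1) = 0.21^0 = 1
P = 1 * 0.79 = 0.79

0.790000


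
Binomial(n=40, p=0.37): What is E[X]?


E[X] = n*p = 40 * 0.37 = 14.8

14.8


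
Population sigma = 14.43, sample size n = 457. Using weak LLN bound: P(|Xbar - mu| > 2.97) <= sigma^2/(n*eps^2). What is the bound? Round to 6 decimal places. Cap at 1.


bound = min(1, sigma^2/(n*eps^2))
sigma^2 = 14.43^2 = 208.2249
n*eps^2 = 457 * 2.97^2 = 457 * 8.8209 = 4031.1513
sigma^2/(n*eps^2) = 208.2249 / 4031.1513 ≈ 0.05165395

0.051654


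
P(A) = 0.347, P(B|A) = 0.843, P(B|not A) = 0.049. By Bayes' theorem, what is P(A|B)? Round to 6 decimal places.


P(A|B) = P(B|A)*P(A) / P(B), P(B) = P(B|A)*P(A) + P(B|not A)*P(not A)
P(B|A)*P(A) = 0.843 * 0.347 = 0.292521
P(B|not A)*P(not A) = 0.049 * 0.653 = 0.031997
P(B) = 0.292521 + 0.031997 = 0.324518
P(A|B) = 0.292521 / 0.324518 ≈ 0.90140146

0.901401


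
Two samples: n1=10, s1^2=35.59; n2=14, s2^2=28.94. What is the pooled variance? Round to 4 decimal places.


sp^2 = ((n1-1)*s1^2 + (n2-1)*s2^2)/(n1+n2-2)
(n1-1)*s1^2 = 9 * 35.59 = 320.31
(n2-1)*s2^2 = 13 * 28.94 = 376.22
numerator = 320.31 + 376.22 = 696.53
n1+n2-2 = 22
sp^2 = 696.53 / 22 = 69653/2200 ≈ 31.660455

31.6605


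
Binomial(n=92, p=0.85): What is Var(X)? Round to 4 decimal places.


Var = n*p*(1-p) = 92 * 0.85 * 0.15 = 11.73

11.7300


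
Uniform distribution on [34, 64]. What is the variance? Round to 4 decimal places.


Var = (b-a)^2 / 12
(b-a)^2 = (64 - 34)^2 = 900
Var = 900/12 = 75

75.0000


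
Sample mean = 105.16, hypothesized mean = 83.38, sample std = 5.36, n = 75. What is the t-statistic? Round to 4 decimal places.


t = (xbar - mu0) / (s/sqrt(n))
xbar - mu0 = 105.16 - 83.38 = 21.78
sqrt(75) ≈ 8.66025404
s/sqrt(n) = 5.36 / 8.66025404 ≈ 0.61891949
t = 21.78 / 0.61891949 ≈ 35.190361

35.1904


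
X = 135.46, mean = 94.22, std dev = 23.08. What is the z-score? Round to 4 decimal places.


z = (X - mu) / sigma
X - mu = 135.46 - 94.22 = 41.24
z = 41.24 / 23.08 = 1031/577 ≈ 1.786828

1.7868


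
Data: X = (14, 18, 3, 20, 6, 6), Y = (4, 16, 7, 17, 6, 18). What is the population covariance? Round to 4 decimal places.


Cov = (1/n)*sum((xi-xbar)(yi-ybar))
n = 6, xbar = 67/6 ≈ 11.166667, ybar = 68/6 = 34/3 ≈ 11.333333
sum((xi-xbar)(yi-ybar)) = 269/3 ≈ 89.666667
Cov = 89.666667 / 6 = 269/18 ≈ 14.944444

14.9444


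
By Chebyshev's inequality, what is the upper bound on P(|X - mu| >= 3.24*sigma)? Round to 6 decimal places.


P <= 1/k^2
k^2 = 3.24^2 = 10.4976
1/k^2 = 1 / 10.4976 = 625/6561 ≈ 0.09525987

0.095260


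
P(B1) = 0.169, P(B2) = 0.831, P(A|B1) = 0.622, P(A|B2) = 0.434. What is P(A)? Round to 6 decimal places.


P(A) = P(A|B1)*P(B1) + P(A|B2)*P(B2)
P(A|B1)*P(B1) = 0.622 * 0.169 = 0.105118
P(A|B2)*P(B2) = 0.434 * 0.831 = 0.360654
P(A) = 0.105118 + 0.360654 = 0.465772

0.465772


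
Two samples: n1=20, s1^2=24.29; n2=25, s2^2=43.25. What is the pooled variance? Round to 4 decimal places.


sp^2 = ((n1-1)*s1^2 + (n2-1)*s2^2)/(n1+n2-2)
(n1-1)*s1^2 = 19 * 24.29 = 461.51
(n2-1)*s2^2 = 24 * 43.25 = 1038
numerator = 461.51 + 1038 = 1499.51
n1+n2-2 = 43
sp^2 = 1499.51 / 43 = 149951/4300 ≈ 34.872326

34.8723


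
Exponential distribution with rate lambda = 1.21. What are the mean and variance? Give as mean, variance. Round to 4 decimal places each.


mean = 1/lam, var = 1/lam^2
mean = 1 / 1.21 = 100/121 ≈ 0.826446
lam^2 = 1.21^2 = 1.4641
var = 1 / 1.4641 ≈ 0.683013

0.8264, 0.6830


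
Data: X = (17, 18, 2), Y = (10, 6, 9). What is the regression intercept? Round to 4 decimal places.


a = ybar - b*xbar, where b = sum((xi-xbar)(yi-ybar)) / sum((xi-xbar)^2)
n = 3, xbar = 37/3 ≈ 12.333333, ybar = 25/3 ≈ 8.333333
Sxy = sum((xi-xbar)(yi-ybar)) = -37/3 ≈ -12.333333
Sxx = sum((xi-xbar)^2) = 482/3 ≈ 160.666667
b = Sxy / Sxx = -37/482 ≈ -0.076763
a = 8.333333 - (-0.076763) * 12.333333 = 4473/482 ≈ 9.280083

9.2801


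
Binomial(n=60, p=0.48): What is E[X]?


E[X] = n*p = 60 * 0.48 = 28.8

28.8


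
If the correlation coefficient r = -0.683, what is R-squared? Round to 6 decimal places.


R^2 = r^2 = (-0.683)^2 = 0.466489

0.466489


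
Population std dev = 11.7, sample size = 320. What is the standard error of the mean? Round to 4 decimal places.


SE = sigma / sqrt(n)
sqrt(320) ≈ 17.888544
SE = 11.7 / 17.888544 ≈ 0.654050

0.6540


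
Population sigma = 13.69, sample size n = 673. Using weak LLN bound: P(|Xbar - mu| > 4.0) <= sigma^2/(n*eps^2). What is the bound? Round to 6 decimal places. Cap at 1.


bound = min(1, sigma^2/(n*eps^2))
sigma^2 = 13.69^2 = 187.4161
n*eps^2 = 673 * 4.0^2 = 673 * 16 = 10768
sigma^2/(n*eps^2) = 187.4161 / 10768 ≈ 0.01740491

0.017405


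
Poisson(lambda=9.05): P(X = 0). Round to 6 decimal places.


P = e^(-lam) * lam^k / k!
e^(-9.05) ≈ 0.0001173910
lam^k = 9.05^0 = 1
k! = 0! = 1
P = 0.0001173910 * 1 / 1 ≈ 0.000117

0.000117


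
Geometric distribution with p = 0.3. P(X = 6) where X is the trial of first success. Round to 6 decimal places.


P = (1-p)^(k-1) * p
(1-p)^(k-1) = 0.7^5 = 0.16807
P = 0.16807 * 0.3 = 0.050421

0.050421


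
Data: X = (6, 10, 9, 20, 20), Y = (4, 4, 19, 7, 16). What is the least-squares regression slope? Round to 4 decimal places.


b = sum((xi-xbar)(yi-ybar)) / sum((xi-xbar)^2)
n = 5, xbar = 65/5 = 13, ybar = 50/5 = 10
Sxy = sum((xi-xbar)(yi-ybar)) = 45
Sxx = sum((xi-xbar)^2) = 172
b = Sxy / Sxx = 45/172 ≈ 0.261628

0.2616


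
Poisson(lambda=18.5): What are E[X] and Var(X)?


E[X] = Var(X) = lambda = 18.5

18.5, 18.5


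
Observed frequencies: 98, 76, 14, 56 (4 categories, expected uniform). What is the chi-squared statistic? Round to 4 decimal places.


chi2 = sum((O-E)^2/E), E = total/4
total = 244, E = 244/4 = 61
(98 - 61)^2 / 61 = 1369 / 61 = 1369/61 ≈ 22.442623
(76 - 61)^2 / 61 = 225 / 61 = 225/61 ≈ 3.688525
(14 - 61)^2 / 61 = 2209 / 61 = 2209/61 ≈ 36.213115
(56 - 61)^2 / 61 = 25 / 61 = 25/61 ≈ 0.409836
chi2 = 3828/61 ≈ 62.754098

62.7541


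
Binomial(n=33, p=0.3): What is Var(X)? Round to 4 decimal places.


Var = n*p*(1-p) = 33 * 0.3 * 0.7 = 6.93

6.9300


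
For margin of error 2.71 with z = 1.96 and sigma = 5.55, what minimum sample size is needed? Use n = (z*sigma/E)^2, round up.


z*sigma/E = 1.96 * 5.55 / 2.71 = 5439/1355 ≈ 4.014022
(z*sigma/E)^2 ≈ 16.112374
round up: n = 17

17


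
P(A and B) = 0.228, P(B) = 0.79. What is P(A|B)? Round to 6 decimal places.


P(A|B) = P(A and B) / P(B) = 0.228 / 0.79 = 114/395 ≈ 0.28860759

0.288608


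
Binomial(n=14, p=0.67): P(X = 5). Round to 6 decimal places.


P = C(n,k) * p^k * (1-p)^(n-k)
C(14,5) = 2002
p^k = 0.67^5 ≈ 0.1350125
(1-p)^(n-k) = 0.33^9 ≈ 0.00004641148
P = 2002 * 0.1350125 * 0.00004641148 ≈ 0.012545

0.012545


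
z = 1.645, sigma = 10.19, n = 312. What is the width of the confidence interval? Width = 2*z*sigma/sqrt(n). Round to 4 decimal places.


width = 2*z*sigma/sqrt(n)
2*z*sigma = 2 * 1.645 * 10.19 = 33.5251
sqrt(312) ≈ 17.663522
width = 33.5251 / 17.663522 ≈ 1.897985

1.8980


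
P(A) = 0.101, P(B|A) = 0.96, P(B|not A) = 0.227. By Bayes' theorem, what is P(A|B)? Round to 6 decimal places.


P(A|B) = P(B|A)*P(A) / P(B), P(B) = P(B|A)*P(A) + P(B|not A)*P(not A)
P(B|A)*P(A) = 0.96 * 0.101 = 0.09696
P(B|not A)*P(not A) = 0.227 * 0.899 = 0.204073
P(B) = 0.09696 + 0.204073 = 0.301033
P(A|B) = 0.09696 / 0.301033 ≈ 0.32209093

0.322091


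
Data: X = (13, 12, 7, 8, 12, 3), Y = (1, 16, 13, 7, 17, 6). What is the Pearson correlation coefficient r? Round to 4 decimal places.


r = sum((xi-xbar)(yi-ybar)) / sqrt(sum((xi-xbar)^2) * sum((yi-ybar)^2))
n = 6, xbar = 55/6 ≈ 9.166667, ybar = 60/6 = 10
Sxy = sum((xi-xbar)(yi-ybar)) = 24
Sxx = sum((xi-xbar)^2) = 449/6 ≈ 74.833333
Syy = sum((yi-ybar)^2) = 200
sqrt(Sxx*Syy) ≈ 122.338329
r = Sxy / sqrt(Sxx*Syy) = 24 / 122.338329 ≈ 0.196177

0.1962


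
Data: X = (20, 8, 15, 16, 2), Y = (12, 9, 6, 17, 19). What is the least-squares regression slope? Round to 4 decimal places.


b = sum((xi-xbar)(yi-ybar)) / sum((xi-xbar)^2)
n = 5, xbar = 61/5 = 12.2, ybar = 63/5 = 12.6
Sxy = sum((xi-xbar)(yi-ybar)) = -56.6
Sxx = sum((xi-xbar)^2) = 204.8
b = Sxy / Sxx = -283/1024 ≈ -0.276367

-0.2764


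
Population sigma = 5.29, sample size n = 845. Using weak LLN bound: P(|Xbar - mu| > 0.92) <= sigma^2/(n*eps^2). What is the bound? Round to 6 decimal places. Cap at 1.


bound = min(1, sigma^2/(n*eps^2))
sigma^2 = 5.29^2 = 27.9841
n*eps^2 = 845 * 0.92^2 = 845 * 0.8464 = 715.208
sigma^2/(n*eps^2) = 27.9841 / 715.208 ≈ 0.03912722

0.039127


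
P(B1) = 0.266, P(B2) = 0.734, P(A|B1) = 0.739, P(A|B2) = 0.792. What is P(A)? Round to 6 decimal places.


P(A) = P(A|B1)*P(B1) + P(A|B2)*P(B2)
P(A|B1)*P(B1) = 0.739 * 0.266 = 0.196574
P(A|B2)*P(B2) = 0.792 * 0.734 = 0.581328
P(A) = 0.196574 + 0.581328 = 0.777902

0.777902


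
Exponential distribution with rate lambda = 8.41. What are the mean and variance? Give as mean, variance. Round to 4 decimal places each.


mean = 1/lam, var = 1/lam^2
mean = 1 / 8.41 = 100/841 ≈ 0.118906
lam^2 = 8.41^2 = 70.7281
var = 1 / 70.7281 ≈ 0.014139

0.1189, 0.0141


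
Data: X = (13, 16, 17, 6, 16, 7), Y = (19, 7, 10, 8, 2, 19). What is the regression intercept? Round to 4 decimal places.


a = ybar - b*xbar, where b = sum((xi-xbar)(yi-ybar)) / sum((xi-xbar)^2)
n = 6, xbar = 75/6 = 12.5, ybar = 65/6 ≈ 10.833333
Sxy = sum((xi-xbar)(yi-ybar)) = -70.5
Sxx = sum((xi-xbar)^2) = 117.5
b = Sxy / Sxx = -0.6
a = 10.833333 - (-0.6) * 12.5 = 55/3 ≈ 18.333333

18.3333


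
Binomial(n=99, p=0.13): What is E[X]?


E[X] = n*p = 99 * 0.13 = 12.87

12.87


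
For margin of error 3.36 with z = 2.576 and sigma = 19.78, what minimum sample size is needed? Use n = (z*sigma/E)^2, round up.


z*sigma/E = 2.576 * 19.78 / 3.36 = 22747/1500 ≈ 15.164667
(z*sigma/E)^2 ≈ 229.967115
round up: n = 230

230


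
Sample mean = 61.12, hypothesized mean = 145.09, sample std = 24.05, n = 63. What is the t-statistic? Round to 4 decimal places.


t = (xbar - mu0) / (s/sqrt(n))
xbar - mu0 = 61.12 - 145.09 = -83.97
sqrt(63) ≈ 7.93725393
s/sqrt(n) = 24.05 / 7.93725393 ≈ 3.03001519
t = -83.97 / 3.03001519 ≈ -27.712732

-27.7127


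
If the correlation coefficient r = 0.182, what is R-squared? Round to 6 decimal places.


R^2 = r^2 = (0.182)^2 = 0.033124

0.033124


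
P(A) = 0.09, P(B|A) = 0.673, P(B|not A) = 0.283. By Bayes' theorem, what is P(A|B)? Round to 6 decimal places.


P(A|B) = P(B|A)*P(A) / P(B), P(B) = P(B|A)*P(A) + P(B|not A)*P(not A)
P(B|A)*P(A) = 0.673 * 0.09 = 0.06057
P(B|not A)*P(not A) = 0.283 * 0.91 = 0.25753
P(B) = 0.06057 + 0.25753 = 0.3181
P(A|B) = 0.06057 / 0.3181 ≈ 0.19041182

0.190412


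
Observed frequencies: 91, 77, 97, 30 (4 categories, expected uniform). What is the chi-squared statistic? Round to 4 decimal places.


chi2 = sum((O-E)^2/E), E = total/4
total = 295, E = 295/4 = 73.75
(91 - 73.75)^2 / 73.75 = 297.5625 / 73.75 = 4761/1180 ≈ 4.034746
(77 - 73.75)^2 / 73.75 = 10.5625 / 73.75 = 169/1180 ≈ 0.143220
(97 - 73.75)^2 / 73.75 = 540.5625 / 73.75 = 8649/1180 ≈ 7.329661
(30 - 73.75)^2 / 73.75 = 1914.0625 / 73.75 = 6125/236 ≈ 25.953390
chi2 = 11051/295 ≈ 37.461017

37.4610


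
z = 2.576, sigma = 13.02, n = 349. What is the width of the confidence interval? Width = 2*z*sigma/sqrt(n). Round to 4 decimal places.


width = 2*z*sigma/sqrt(n)
2*z*sigma = 2 * 2.576 * 13.02 = 67.07904
sqrt(349) ≈ 18.681542
width = 67.07904 / 18.681542 ≈ 3.590659

3.5907


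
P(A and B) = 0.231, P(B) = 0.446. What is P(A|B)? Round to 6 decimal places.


P(A|B) = P(A and B) / P(B) = 0.231 / 0.446 = 231/446 ≈ 0.51793722

0.517937


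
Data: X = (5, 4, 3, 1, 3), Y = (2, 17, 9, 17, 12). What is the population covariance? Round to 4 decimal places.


Cov = (1/n)*sum((xi-xbar)(yi-ybar))
n = 5, xbar = 16/5 = 3.2, ybar = 57/5 = 11.4
sum((xi-xbar)(yi-ybar)) = -24.4
Cov = -24.4 / 5 = -4.88

-4.8800


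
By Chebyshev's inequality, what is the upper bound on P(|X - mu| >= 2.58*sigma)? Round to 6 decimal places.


P <= 1/k^2
k^2 = 2.58^2 = 6.6564
1/k^2 = 1 / 6.6564 ≈ 0.15023136

0.150231


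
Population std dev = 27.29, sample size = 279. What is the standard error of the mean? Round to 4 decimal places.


SE = sigma / sqrt(n)
sqrt(279) ≈ 16.703293
SE = 27.29 / 16.703293 ≈ 1.633810

1.6338


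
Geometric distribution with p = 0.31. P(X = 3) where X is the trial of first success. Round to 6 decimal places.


P = (1-p)^(k-1) * p
(1-p)^(k-1) = 0.69^2 = 0.4761
P = 0.4761 * 0.31 = 0.147591

0.147591


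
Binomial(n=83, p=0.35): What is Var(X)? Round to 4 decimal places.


Var = n*p*(1-p) = 83 * 0.35 * 0.65 = 18.8825

18.8825


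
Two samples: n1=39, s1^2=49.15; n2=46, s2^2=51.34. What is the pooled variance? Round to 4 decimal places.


sp^2 = ((n1-1)*s1^2 + (n2-1)*s2^2)/(n1+n2-2)
(n1-1)*s1^2 = 38 * 49.15 = 1867.7
(n2-1)*s2^2 = 45 * 51.34 = 2310.3
numerator = 1867.7 + 2310.3 = 4178
n1+n2-2 = 83
sp^2 = 4178 / 83 = 4178/83 ≈ 50.337349

50.3373


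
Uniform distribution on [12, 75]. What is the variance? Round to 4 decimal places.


Var = (b-a)^2 / 12
(b-a)^2 = (75 - 12)^2 = 3969
Var = 3969/12 = 330.75

330.7500


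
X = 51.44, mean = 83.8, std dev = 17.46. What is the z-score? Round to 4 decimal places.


z = (X - mu) / sigma
X - mu = 51.44 - 83.8 = -32.36
z = -32.36 / 17.46 = -1618/873 ≈ -1.853379

-1.8534


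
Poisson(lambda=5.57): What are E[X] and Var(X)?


E[X] = Var(X) = lambda = 5.57

5.57, 5.57


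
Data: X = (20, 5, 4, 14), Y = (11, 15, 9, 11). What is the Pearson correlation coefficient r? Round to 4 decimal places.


r = sum((xi-xbar)(yi-ybar)) / sqrt(sum((xi-xbar)^2) * sum((yi-ybar)^2))
n = 4, xbar = 43/4 = 10.75, ybar = 46/4 = 11.5
Sxy = sum((xi-xbar)(yi-ybar)) = -9.5
Sxx = sum((xi-xbar)^2) = 174.75
Syy = sum((yi-ybar)^2) = 19
sqrt(Sxx*Syy) ≈ 57.621611
r = Sxy / sqrt(Sxx*Syy) = -9.5 / 57.621611 ≈ -0.164869

-0.1649


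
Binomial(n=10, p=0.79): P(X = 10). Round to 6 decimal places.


P = C(n,k) * p^k * (1-p)^(n-k)
C(10,10) = 1
p^k = 0.79^10 ≈ 0.09468276
(1-p)^(n-k) = 0.21^0 = 1
P = 1 * 0.09468276 * 1 ≈ 0.094683

0.094683


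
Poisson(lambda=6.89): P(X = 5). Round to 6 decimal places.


P = e^(-lam) * lam^k / k!
e^(-6.89) ≈ 0.001017914
lam^k = 6.89^5 ≈ 15527.305918
k! = 5! = 120
P = 0.001017914 * 15527.305918 / 120 ≈ 0.131712

0.131712


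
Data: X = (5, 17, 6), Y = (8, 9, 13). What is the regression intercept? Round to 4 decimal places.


a = ybar - b*xbar, where b = sum((xi-xbar)(yi-ybar)) / sum((xi-xbar)^2)
n = 3, xbar = 28/3 ≈ 9.333333, ybar = 30/3 = 10
Sxy = sum((xi-xbar)(yi-ybar)) = -9
Sxx = sum((xi-xbar)^2) = 266/3 ≈ 88.666667
b = Sxy / Sxx = -27/266 ≈ -0.101504
a = 10 - (-0.101504) * 9.333333 = 208/19 ≈ 10.947368

10.9474


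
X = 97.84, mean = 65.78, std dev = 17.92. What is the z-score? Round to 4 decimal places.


z = (X - mu) / sigma
X - mu = 97.84 - 65.78 = 32.06
z = 32.06 / 17.92 = 229/128 ≈ 1.789063

1.7891


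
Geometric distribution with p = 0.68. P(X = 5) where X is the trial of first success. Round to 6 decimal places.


P = (1-p)^(k-1) * p
(1-p)^(k-1) = 0.32^4 = 0.01048576
P = 0.01048576 * 0.68 ≈ 0.007130317

0.007130


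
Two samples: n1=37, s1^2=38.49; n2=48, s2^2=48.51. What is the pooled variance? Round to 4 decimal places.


sp^2 = ((n1-1)*s1^2 + (n2-1)*s2^2)/(n1+n2-2)
(n1-1)*s1^2 = 36 * 38.49 = 1385.64
(n2-1)*s2^2 = 47 * 48.51 = 2279.97
numerator = 1385.64 + 2279.97 = 3665.61
n1+n2-2 = 83
sp^2 = 3665.61 / 83 = 366561/8300 ≈ 44.163976

44.1640


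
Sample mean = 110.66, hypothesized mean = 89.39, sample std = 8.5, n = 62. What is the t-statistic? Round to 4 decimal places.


t = (xbar - mu0) / (s/sqrt(n))
xbar - mu0 = 110.66 - 89.39 = 21.27
sqrt(62) ≈ 7.87400787
s/sqrt(n) = 8.5 / 7.87400787 ≈ 1.07950108
t = 21.27 / 1.07950108 ≈ 19.703547

19.7035


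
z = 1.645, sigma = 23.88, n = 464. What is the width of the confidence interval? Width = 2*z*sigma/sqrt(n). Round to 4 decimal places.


width = 2*z*sigma/sqrt(n)
2*z*sigma = 2 * 1.645 * 23.88 = 78.5652
sqrt(464) ≈ 21.540659
width = 78.5652 / 21.540659 ≈ 3.647298

3.6473


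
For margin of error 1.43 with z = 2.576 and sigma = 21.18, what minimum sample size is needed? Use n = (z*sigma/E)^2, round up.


z*sigma/E = 2.576 * 21.18 / 1.43 ≈ 38.153622
(z*sigma/E)^2 ≈ 1455.698901
round up: n = 1456

1456


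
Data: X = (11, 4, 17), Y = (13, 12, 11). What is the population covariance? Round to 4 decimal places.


Cov = (1/n)*sum((xi-xbar)(yi-ybar))
n = 3, xbar = 32/3 ≈ 10.666667, ybar = 36/3 = 12
sum((xi-xbar)(yi-ybar)) = -6
Cov = -6 / 3 = -2

-2.0000


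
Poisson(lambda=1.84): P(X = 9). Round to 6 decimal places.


P = e^(-lam) * lam^k / k!
e^(-1.84) ≈ 0.1588174
lam^k = 1.84^9 ≈ 241.746618
k! = 9! = 362880
P = 0.1588174 * 241.746618 / 362880 ≈ 0.000106

0.000106


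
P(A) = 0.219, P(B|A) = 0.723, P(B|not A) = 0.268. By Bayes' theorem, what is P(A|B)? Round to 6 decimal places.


P(A|B) = P(B|A)*P(A) / P(B), P(B) = P(B|A)*P(A) + P(B|not A)*P(not A)
P(B|A)*P(A) = 0.723 * 0.219 = 0.158337
P(B|not A)*P(not A) = 0.268 * 0.781 = 0.209308
P(B) = 0.158337 + 0.209308 = 0.367645
P(A|B) = 0.158337 / 0.367645 ≈ 0.43067905

0.430679


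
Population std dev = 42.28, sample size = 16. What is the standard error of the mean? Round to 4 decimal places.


SE = sigma / sqrt(n)
sqrt(16) = 4
SE = 42.28 / 4 = 10.57

10.5700


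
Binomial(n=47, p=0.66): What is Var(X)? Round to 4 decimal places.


Var = n*p*(1-p) = 47 * 0.66 * 0.34 = 10.5468

10.5468


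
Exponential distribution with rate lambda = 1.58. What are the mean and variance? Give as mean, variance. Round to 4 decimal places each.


mean = 1/lam, var = 1/lam^2
mean = 1 / 1.58 = 50/79 ≈ 0.632911
lam^2 = 1.58^2 = 2.4964
var = 1 / 2.4964 = 2500/6241 ≈ 0.400577

0.6329, 0.4006


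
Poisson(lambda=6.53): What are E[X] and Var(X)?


E[X] = Var(X) = lambda = 6.53

6.53, 6.53


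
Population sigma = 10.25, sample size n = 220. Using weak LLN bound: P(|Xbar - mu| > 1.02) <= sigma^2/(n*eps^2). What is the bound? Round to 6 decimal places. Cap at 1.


bound = min(1, sigma^2/(n*eps^2))
sigma^2 = 10.25^2 = 105.0625
n*eps^2 = 220 * 1.02^2 = 220 * 1.0404 = 228.888
sigma^2/(n*eps^2) = 105.0625 / 228.888 ≈ 0.45901270

0.459013


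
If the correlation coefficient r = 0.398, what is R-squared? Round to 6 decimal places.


R^2 = r^2 = (0.398)^2 = 0.158404

0.158404


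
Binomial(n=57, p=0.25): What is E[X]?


E[X] = n*p = 57 * 0.25 = 14.25

14.25


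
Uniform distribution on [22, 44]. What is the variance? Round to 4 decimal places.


Var = (b-a)^2 / 12
(b-a)^2 = (44 - 22)^2 = 484
Var = 484/12 ≈ 40.333333

40.3333


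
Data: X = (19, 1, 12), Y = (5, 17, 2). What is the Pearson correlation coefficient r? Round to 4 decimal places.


r = sum((xi-xbar)(yi-ybar)) / sqrt(sum((xi-xbar)^2) * sum((yi-ybar)^2))
n = 3, xbar = 32/3 ≈ 10.666667, ybar = 24/3 = 8
Sxy = sum((xi-xbar)(yi-ybar)) = -120
Sxx = sum((xi-xbar)^2) = 494/3 ≈ 164.666667
Syy = sum((yi-ybar)^2) = 126
sqrt(Sxx*Syy) ≈ 144.041661
r = Sxy / sqrt(Sxx*Syy) = -120 / 144.041661 ≈ -0.833092

-0.8331


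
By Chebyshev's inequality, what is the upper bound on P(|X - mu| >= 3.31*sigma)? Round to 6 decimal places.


P <= 1/k^2
k^2 = 3.31^2 = 10.9561
1/k^2 = 1 / 10.9561 ≈ 0.09127335

0.091273


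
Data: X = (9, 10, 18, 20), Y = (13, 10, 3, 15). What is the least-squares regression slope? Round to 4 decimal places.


b = sum((xi-xbar)(yi-ybar)) / sum((xi-xbar)^2)
n = 4, xbar = 57/4 = 14.25, ybar = 41/4 = 10.25
Sxy = sum((xi-xbar)(yi-ybar)) = -13.25
Sxx = sum((xi-xbar)^2) = 92.75
b = Sxy / Sxx = -1/7 ≈ -0.142857

-0.1429


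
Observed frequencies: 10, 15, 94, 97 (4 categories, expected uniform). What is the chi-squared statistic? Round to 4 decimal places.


chi2 = sum((O-E)^2/E), E = total/4
total = 216, E = 216/4 = 54
(10 - 54)^2 / 54 = 1936 / 54 = 968/27 ≈ 35.851852
(15 - 54)^2 / 54 = 1521 / 54 = 169/6 ≈ 28.166667
(94 - 54)^2 / 54 = 1600 / 54 = 800/27 ≈ 29.629630
(97 - 54)^2 / 54 = 1849 / 54 = 1849/54 ≈ 34.240741
chi2 = 1151/9 ≈ 127.888889

127.8889


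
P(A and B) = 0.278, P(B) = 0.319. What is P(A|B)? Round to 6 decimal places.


P(A|B) = P(A and B) / P(B) = 0.278 / 0.319 = 278/319 ≈ 0.87147335

0.871473


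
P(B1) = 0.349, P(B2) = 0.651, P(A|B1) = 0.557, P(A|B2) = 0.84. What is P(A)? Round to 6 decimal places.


P(A) = P(A|B1)*P(B1) + P(A|B2)*P(B2)
P(A|B1)*P(B1) = 0.557 * 0.349 = 0.194393
P(A|B2)*P(B2) = 0.84 * 0.651 = 0.54684
P(A) = 0.194393 + 0.54684 = 0.741233

0.741233


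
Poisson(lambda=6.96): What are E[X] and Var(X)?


E[X] = Var(X) = lambda = 6.96

6.96, 6.96


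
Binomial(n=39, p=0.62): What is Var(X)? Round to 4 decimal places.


Var = n*p*(1-p) = 39 * 0.62 * 0.38 = 9.1884

9.1884


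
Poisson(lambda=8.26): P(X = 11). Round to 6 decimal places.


P = e^(-lam) * lam^k / k!
e^(-8.26) ≈ 0.0002586590
lam^k = 8.26^11 ≈ 12211823550.608346
k! = 11! = 39916800
P = 0.0002586590 * 12211823550.608346 / 39916800 ≈ 0.079132

0.079132


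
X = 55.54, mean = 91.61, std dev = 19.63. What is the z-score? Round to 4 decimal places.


z = (X - mu) / sigma
X - mu = 55.54 - 91.61 = -36.07
z = -36.07 / 19.63 = -3607/1963 ≈ -1.837494

-1.8375


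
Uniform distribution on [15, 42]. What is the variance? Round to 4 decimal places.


Var = (b-a)^2 / 12
(b-a)^2 = (42 - 15)^2 = 729
Var = 729/12 = 60.75

60.7500


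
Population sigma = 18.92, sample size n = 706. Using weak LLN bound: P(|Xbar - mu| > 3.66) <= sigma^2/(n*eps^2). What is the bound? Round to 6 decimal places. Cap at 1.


bound = min(1, sigma^2/(n*eps^2))
sigma^2 = 18.92^2 = 357.9664
n*eps^2 = 706 * 3.66^2 = 706 * 13.3956 = 9457.2936
sigma^2/(n*eps^2) = 357.9664 / 9457.2936 ≈ 0.03785083

0.037851


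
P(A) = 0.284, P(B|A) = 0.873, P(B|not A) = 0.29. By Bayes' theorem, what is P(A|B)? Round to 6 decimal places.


P(A|B) = P(B|A)*P(A) / P(B), P(B) = P(B|A)*P(A) + P(B|not A)*P(not A)
P(B|A)*P(A) = 0.873 * 0.284 = 0.247932
P(B|not A)*P(not A) = 0.29 * 0.716 = 0.20764
P(B) = 0.247932 + 0.20764 = 0.455572
P(A|B) = 0.247932 / 0.455572 ≈ 0.54422133

0.544221


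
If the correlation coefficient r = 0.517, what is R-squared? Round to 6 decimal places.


R^2 = r^2 = (0.517)^2 = 0.267289

0.267289


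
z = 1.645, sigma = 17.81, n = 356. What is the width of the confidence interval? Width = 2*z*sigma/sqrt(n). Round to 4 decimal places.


width = 2*z*sigma/sqrt(n)
2*z*sigma = 2 * 1.645 * 17.81 = 58.5949
sqrt(356) ≈ 18.867962
width = 58.5949 / 18.867962 ≈ 3.105523

3.1055


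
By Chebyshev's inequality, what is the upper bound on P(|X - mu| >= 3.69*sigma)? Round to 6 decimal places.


P <= 1/k^2
k^2 = 3.69^2 = 13.6161
1/k^2 = 1 / 13.6161 ≈ 0.07344247

0.073442


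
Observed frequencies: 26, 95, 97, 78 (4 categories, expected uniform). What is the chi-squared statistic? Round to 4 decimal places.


chi2 = sum((O-E)^2/E), E = total/4
total = 296, E = 296/4 = 74
(26 - 74)^2 / 74 = 2304 / 74 = 1152/37 ≈ 31.135135
(95 - 74)^2 / 74 = 441 / 74 = 441/74 ≈ 5.959459
(97 - 74)^2 / 74 = 529 / 74 = 529/74 ≈ 7.148649
(78 - 74)^2 / 74 = 16 / 74 = 8/37 ≈ 0.216216
chi2 = 1645/37 ≈ 44.459459

44.4595


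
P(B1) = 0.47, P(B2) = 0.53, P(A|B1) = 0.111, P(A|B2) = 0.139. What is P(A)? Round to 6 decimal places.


P(A) = P(A|B1)*P(B1) + P(A|B2)*P(B2)
P(A|B1)*P(B1) = 0.111 * 0.47 = 0.05217
P(A|B2)*P(B2) = 0.139 * 0.53 = 0.07367
P(A) = 0.05217 + 0.07367 = 0.12584

0.125840


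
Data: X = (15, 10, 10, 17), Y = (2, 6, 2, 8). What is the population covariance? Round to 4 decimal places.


Cov = (1/n)*sum((xi-xbar)(yi-ybar))
n = 4, xbar = 52/4 = 13, ybar = 18/4 = 4.5
sum((xi-xbar)(yi-ybar)) = 12
Cov = 12 / 4 = 3

3.0000


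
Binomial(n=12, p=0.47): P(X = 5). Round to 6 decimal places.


P = C(n,k) * p^k * (1-p)^(n-k)
C(12,5) = 792
p^k = 0.47^5 ≈ 0.02293450
(1-p)^(n-k) = 0.53^7 ≈ 0.01174711
P = 792 * 0.02293450 * 0.01174711 ≈ 0.213376

0.213376


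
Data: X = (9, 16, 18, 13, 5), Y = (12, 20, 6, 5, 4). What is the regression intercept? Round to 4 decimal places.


a = ybar - b*xbar, where b = sum((xi-xbar)(yi-ybar)) / sum((xi-xbar)^2)
n = 5, xbar = 61/5 = 12.2, ybar = 47/5 = 9.4
Sxy = sum((xi-xbar)(yi-ybar)) = 47.6
Sxx = sum((xi-xbar)^2) = 110.8
b = Sxy / Sxx = 119/277 ≈ 0.429603
a = 9.4 - 0.429603 * 12.2 = 1152/277 ≈ 4.158845

4.1588


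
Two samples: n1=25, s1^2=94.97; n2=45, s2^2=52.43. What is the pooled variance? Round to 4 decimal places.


sp^2 = ((n1-1)*s1^2 + (n2-1)*s2^2)/(n1+n2-2)
(n1-1)*s1^2 = 24 * 94.97 = 2279.28
(n2-1)*s2^2 = 44 * 52.43 = 2306.92
numerator = 2279.28 + 2306.92 = 4586.2
n1+n2-2 = 68
sp^2 = 4586.2 / 68 = 22931/340 ≈ 67.444118

67.4441


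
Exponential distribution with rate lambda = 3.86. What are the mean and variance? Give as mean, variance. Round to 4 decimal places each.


mean = 1/lam, var = 1/lam^2
mean = 1 / 3.86 = 50/193 ≈ 0.259067
lam^2 = 3.86^2 = 14.8996
var = 1 / 14.8996 ≈ 0.067116

0.2591, 0.0671


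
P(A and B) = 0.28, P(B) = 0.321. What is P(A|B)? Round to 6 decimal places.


P(A|B) = P(A and B) / P(B) = 0.28 / 0.321 = 280/321 ≈ 0.87227414

0.872274


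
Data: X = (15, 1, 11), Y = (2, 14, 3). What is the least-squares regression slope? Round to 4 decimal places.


b = sum((xi-xbar)(yi-ybar)) / sum((xi-xbar)^2)
n = 3, xbar = 27/3 = 9, ybar = 19/3 ≈ 6.333333
Sxy = sum((xi-xbar)(yi-ybar)) = -94
Sxx = sum((xi-xbar)^2) = 104
b = Sxy / Sxx = -47/52 ≈ -0.903846

-0.9038


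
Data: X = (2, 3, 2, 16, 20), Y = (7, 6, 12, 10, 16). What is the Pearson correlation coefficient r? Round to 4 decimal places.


r = sum((xi-xbar)(yi-ybar)) / sqrt(sum((xi-xbar)^2) * sum((yi-ybar)^2))
n = 5, xbar = 43/5 = 8.6, ybar = 51/5 = 10.2
Sxy = sum((xi-xbar)(yi-ybar)) = 97.4
Sxx = sum((xi-xbar)^2) = 303.2
Syy = sum((yi-ybar)^2) = 64.8
sqrt(Sxx*Syy) ≈ 140.169041
r = Sxy / sqrt(Sxx*Syy) = 97.4 / 140.169041 ≈ 0.694875

0.6949


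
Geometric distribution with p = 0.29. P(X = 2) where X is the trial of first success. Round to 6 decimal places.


P = (1-p)^(k-1) * p
(1-p)^(k-1) = 0.71^1 = 0.71
P = 0.71 * 0.29 = 0.2059

0.205900


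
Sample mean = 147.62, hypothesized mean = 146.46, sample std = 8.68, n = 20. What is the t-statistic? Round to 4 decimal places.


t = (xbar - mu0) / (s/sqrt(n))
xbar - mu0 = 147.62 - 146.46 = 1.16
sqrt(20) ≈ 4.47213595
s/sqrt(n) = 8.68 / 4.47213595 ≈ 1.94090700
t = 1.16 / 1.94090700 ≈ 0.597659

0.5977


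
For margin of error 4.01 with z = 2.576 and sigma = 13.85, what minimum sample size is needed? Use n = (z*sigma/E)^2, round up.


z*sigma/E = 2.576 * 13.85 / 4.01 ≈ 8.897157
(z*sigma/E)^2 ≈ 79.159405
round up: n = 80

80


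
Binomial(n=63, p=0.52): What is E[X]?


E[X] = n*p = 63 * 0.52 = 32.76

32.76


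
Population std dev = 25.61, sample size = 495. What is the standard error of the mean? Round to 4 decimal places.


SE = sigma / sqrt(n)
sqrt(495) ≈ 22.248595
SE = 25.61 / 22.248595 ≈ 1.151084

1.1511


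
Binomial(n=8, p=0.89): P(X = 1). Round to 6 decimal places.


P = C(n,k) * p^k * (1-p)^(n-k)
C(8,1) = 8
p^k = 0.89^1 = 0.89
(1-p)^(n-k) = 0.11^7 ≈ 0.0000001948717
P = 8 * 0.89 * 0.0000001948717 ≈ 0.000001

0.000001


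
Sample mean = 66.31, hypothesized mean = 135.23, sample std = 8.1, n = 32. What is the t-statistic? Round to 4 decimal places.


t = (xbar - mu0) / (s/sqrt(n))
xbar - mu0 = 66.31 - 135.23 = -68.92
sqrt(32) ≈ 5.65685425
s/sqrt(n) = 8.1 / 5.65685425 ≈ 1.43189123
t = -68.92 / 1.43189123 ≈ -48.132148

-48.1321


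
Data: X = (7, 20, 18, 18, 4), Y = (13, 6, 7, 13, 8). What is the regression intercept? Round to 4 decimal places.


a = ybar - b*xbar, where b = sum((xi-xbar)(yi-ybar)) / sum((xi-xbar)^2)
n = 5, xbar = 67/5 = 13.4, ybar = 47/5 = 9.4
Sxy = sum((xi-xbar)(yi-ybar)) = -26.8
Sxx = sum((xi-xbar)^2) = 215.2
b = Sxy / Sxx = -67/538 ≈ -0.124535
a = 9.4 - (-0.124535) * 13.4 = 5955/538 ≈ 11.068773

11.0688


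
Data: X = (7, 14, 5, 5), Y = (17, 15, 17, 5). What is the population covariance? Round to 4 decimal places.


Cov = (1/n)*sum((xi-xbar)(yi-ybar))
n = 4, xbar = 31/4 = 7.75, ybar = 54/4 = 13.5
sum((xi-xbar)(yi-ybar)) = 20.5
Cov = 20.5 / 4 = 5.125

5.1250


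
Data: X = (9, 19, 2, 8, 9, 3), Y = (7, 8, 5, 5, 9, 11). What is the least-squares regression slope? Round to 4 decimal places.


b = sum((xi-xbar)(yi-ybar)) / sum((xi-xbar)^2)
n = 6, xbar = 50/6 = 25/3 ≈ 8.333333, ybar = 45/6 = 7.5
Sxy = sum((xi-xbar)(yi-ybar)) = 4
Sxx = sum((xi-xbar)^2) = 550/3 ≈ 183.333333
b = Sxy / Sxx = 6/275 ≈ 0.021818

0.0218


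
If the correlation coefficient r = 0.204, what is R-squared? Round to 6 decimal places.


R^2 = r^2 = (0.204)^2 = 0.041616

0.041616


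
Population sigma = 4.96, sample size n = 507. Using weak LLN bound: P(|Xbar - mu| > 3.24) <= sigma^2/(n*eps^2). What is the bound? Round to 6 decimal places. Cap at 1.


bound = min(1, sigma^2/(n*eps^2))
sigma^2 = 4.96^2 = 24.6016
n*eps^2 = 507 * 3.24^2 = 507 * 10.4976 = 5322.2832
sigma^2/(n*eps^2) = 24.6016 / 5322.2832 ≈ 0.00462238

0.004622


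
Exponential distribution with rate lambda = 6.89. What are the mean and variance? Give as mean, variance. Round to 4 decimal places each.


mean = 1/lam, var = 1/lam^2
mean = 1 / 6.89 = 100/689 ≈ 0.145138
lam^2 = 6.89^2 = 47.4721
var = 1 / 47.4721 ≈ 0.021065

0.1451, 0.0211


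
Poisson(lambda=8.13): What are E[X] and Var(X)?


E[X] = Var(X) = lambda = 8.13

8.13, 8.13


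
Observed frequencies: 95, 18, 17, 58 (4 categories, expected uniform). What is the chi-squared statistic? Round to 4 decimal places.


chi2 = sum((O-E)^2/E), E = total/4
total = 188, E = 188/4 = 47
(95 - 47)^2 / 47 = 2304 / 47 = 2304/47 ≈ 49.021277
(18 - 47)^2 / 47 = 841 / 47 = 841/47 ≈ 17.893617
(17 - 47)^2 / 47 = 900 / 47 = 900/47 ≈ 19.148936
(58 - 47)^2 / 47 = 121 / 47 = 121/47 ≈ 2.574468
chi2 = 4166/47 ≈ 88.638298

88.6383


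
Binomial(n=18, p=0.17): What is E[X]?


E[X] = n*p = 18 * 0.17 = 3.06

3.06


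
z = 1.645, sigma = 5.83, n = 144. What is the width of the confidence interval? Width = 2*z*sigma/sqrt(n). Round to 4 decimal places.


width = 2*z*sigma/sqrt(n)
2*z*sigma = 2 * 1.645 * 5.83 = 19.1807
sqrt(144) = 12
width = 19.1807 / 12 ≈ 1.598392

1.5984


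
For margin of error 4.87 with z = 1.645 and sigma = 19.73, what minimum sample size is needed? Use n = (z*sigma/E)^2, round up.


z*sigma/E = 1.645 * 19.73 / 4.87 ≈ 6.664446
(z*sigma/E)^2 ≈ 44.414835
round up: n = 45

45


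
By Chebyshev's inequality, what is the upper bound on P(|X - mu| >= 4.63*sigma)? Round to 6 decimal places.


P <= 1/k^2
k^2 = 4.63^2 = 21.4369
1/k^2 = 1 / 21.4369 ≈ 0.04664854

0.046649


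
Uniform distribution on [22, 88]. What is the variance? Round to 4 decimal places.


Var = (b-a)^2 / 12
(b-a)^2 = (88 - 22)^2 = 4356
Var = 4356/12 = 363

363.0000


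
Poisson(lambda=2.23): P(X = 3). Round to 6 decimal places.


P = e^(-lam) * lam^k / k!
e^(-2.23) ≈ 0.1075284
lam^k = 2.23^3 = 11.089567
k! = 3! = 6
P = 0.1075284 * 11.089567 / 6 ≈ 0.198741

0.198741


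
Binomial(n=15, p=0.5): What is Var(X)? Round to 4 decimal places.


Var = n*p*(1-p) = 15 * 0.5 * 0.5 = 3.75

3.7500


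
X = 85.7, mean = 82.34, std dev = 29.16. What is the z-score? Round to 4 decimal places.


z = (X - mu) / sigma
X - mu = 85.7 - 82.34 = 3.36
z = 3.36 / 29.16 = 28/243 ≈ 0.115226

0.1152
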